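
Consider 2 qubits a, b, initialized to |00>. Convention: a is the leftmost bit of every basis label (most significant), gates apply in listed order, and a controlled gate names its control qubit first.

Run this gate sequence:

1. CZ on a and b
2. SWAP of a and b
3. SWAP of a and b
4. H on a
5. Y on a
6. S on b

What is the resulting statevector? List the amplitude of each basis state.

After the circuit, the state carries amplitude -sqrt(2)*I/2 on |00>, 0 on |01>, sqrt(2)*I/2 on |10>, 0 on |11>.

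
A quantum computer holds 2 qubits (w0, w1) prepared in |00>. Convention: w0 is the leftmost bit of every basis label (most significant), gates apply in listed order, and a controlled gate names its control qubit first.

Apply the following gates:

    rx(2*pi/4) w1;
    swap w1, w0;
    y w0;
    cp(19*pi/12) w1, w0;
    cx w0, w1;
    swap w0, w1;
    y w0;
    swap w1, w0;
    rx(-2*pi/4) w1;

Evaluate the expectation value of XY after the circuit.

The expectation value of XY is 0.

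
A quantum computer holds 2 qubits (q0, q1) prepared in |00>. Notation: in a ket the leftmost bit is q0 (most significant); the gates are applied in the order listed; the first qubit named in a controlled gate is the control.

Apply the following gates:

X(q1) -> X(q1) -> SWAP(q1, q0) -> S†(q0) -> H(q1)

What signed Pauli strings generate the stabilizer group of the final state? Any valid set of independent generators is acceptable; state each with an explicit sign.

The final state is stabilized by the group generated by +IX, +ZI; other independent generating sets are equally valid. Key observation: gates 1-2 undo each other exactly, leaving only the rest of the circuit to track.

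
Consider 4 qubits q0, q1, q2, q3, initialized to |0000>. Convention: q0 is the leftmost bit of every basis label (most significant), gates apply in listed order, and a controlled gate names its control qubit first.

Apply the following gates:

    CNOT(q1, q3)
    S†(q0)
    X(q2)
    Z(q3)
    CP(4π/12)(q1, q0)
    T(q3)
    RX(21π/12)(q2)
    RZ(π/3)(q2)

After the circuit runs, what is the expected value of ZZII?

In the final state, ZZII has expectation 1.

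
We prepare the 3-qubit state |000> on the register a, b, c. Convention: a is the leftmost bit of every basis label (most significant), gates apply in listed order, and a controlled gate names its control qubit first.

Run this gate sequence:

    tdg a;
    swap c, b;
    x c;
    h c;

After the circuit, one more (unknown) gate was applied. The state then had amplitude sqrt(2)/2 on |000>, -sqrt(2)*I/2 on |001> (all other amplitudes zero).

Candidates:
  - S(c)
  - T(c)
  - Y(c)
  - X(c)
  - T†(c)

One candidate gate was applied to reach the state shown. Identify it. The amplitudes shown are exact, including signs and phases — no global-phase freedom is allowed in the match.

The unique candidate consistent with the amplitudes is S(c).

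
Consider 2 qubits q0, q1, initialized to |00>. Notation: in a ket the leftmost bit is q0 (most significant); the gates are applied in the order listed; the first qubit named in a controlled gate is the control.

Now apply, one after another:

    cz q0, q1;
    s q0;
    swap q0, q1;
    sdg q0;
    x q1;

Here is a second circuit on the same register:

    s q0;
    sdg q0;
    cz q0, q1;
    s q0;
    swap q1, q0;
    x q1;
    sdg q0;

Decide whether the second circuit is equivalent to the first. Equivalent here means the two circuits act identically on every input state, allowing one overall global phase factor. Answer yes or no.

Yes: on every input state the two circuits agree up to one overall phase factor.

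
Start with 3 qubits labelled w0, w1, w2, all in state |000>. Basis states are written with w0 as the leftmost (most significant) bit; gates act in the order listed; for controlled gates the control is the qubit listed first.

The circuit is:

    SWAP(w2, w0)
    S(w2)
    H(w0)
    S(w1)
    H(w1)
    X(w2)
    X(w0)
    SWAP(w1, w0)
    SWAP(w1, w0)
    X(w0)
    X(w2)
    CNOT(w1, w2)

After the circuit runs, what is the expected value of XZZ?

The expectation value of XZZ is 1. Key observation: the block from step 6 through step 11 cancels to the identity and can be dropped.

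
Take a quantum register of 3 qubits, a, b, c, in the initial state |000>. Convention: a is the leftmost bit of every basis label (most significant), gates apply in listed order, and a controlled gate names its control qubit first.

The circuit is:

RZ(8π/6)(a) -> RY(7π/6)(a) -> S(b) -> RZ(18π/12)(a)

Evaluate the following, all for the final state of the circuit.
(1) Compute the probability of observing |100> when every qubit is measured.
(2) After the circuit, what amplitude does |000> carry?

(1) A full measurement returns |100> with probability sqrt(3)/4 + 1/2.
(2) The final state's coefficient on |000> equals (-sqrt(6) + sqrt(2))*exp(7*I*pi/12)/4.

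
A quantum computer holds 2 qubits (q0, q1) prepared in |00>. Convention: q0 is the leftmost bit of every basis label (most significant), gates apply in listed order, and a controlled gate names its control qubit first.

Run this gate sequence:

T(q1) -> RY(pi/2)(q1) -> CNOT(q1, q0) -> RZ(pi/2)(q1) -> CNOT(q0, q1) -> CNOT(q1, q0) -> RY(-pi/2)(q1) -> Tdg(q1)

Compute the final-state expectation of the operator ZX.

The expectation value of ZX is 0.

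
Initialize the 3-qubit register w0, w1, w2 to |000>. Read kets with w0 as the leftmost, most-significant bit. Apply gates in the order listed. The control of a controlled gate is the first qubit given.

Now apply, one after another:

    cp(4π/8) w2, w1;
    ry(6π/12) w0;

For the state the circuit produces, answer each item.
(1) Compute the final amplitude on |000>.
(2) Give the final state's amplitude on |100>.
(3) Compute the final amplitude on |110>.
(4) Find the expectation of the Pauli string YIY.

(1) The amplitude on |000> is sqrt(2)/2.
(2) The final state's coefficient on |100> equals sqrt(2)/2.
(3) The amplitude on |110> is 0.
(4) In the final state, YIY has expectation 0.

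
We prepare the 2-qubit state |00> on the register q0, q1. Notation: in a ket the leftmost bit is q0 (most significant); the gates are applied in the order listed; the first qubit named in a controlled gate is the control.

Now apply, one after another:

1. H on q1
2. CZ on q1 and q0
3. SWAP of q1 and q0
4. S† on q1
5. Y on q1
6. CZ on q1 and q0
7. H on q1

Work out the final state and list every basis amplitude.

The resulting statevector has amplitude I/2 on |00>, -I/2 on |01>, -I/2 on |10>, I/2 on |11>.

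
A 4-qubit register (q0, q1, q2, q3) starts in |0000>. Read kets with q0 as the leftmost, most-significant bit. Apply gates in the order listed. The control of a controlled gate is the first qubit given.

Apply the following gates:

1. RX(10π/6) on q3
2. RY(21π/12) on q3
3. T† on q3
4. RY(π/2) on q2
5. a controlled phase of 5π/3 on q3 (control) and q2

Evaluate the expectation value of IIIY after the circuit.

The observable IIIY averages to -3*sqrt(2)/16 + sqrt(3)/16 + 3/16 + 3*sqrt(6)/16.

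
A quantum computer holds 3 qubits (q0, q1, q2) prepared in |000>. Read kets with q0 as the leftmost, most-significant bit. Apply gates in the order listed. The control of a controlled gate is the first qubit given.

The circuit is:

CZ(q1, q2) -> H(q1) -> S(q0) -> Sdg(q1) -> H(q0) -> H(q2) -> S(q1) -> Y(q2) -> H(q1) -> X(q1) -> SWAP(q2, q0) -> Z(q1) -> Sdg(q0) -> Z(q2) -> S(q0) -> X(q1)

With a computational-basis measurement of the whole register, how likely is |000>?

The probability of measuring |000> is 1/4.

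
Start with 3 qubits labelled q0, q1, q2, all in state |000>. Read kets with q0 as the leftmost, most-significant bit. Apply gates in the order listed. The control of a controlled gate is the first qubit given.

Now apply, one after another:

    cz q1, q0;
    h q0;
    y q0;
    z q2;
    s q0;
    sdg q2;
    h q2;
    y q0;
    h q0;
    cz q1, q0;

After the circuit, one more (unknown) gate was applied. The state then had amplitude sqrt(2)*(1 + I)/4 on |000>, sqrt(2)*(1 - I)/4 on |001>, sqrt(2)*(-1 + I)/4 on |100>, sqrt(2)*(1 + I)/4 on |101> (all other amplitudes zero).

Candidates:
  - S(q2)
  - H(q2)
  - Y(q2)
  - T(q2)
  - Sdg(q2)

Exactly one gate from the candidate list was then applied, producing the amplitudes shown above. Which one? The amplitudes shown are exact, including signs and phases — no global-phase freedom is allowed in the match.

The applied gate was Sdg(q2).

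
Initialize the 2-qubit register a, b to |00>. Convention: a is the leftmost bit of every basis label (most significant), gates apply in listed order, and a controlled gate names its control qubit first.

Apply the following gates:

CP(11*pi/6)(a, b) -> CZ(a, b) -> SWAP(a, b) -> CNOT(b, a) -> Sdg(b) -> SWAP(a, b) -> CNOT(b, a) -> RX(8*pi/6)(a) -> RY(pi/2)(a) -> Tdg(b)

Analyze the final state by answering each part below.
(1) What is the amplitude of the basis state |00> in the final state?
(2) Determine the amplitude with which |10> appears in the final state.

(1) The amplitude on |00> is -sqrt(2)/4 + sqrt(6)*I/4.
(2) The amplitude on |10> is -sqrt(2)/4 - sqrt(6)*I/4.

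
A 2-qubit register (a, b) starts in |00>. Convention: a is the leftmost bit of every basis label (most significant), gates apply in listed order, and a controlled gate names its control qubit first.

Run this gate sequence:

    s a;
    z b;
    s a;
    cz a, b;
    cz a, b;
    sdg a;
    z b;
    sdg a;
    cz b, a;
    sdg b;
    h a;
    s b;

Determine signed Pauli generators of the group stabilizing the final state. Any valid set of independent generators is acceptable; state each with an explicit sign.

The stabilizer group can be generated by +XI, +IZ, among other valid generating sets. Key observation: steps 1-8 multiply out to the identity, so the circuit reduces to the remaining gates.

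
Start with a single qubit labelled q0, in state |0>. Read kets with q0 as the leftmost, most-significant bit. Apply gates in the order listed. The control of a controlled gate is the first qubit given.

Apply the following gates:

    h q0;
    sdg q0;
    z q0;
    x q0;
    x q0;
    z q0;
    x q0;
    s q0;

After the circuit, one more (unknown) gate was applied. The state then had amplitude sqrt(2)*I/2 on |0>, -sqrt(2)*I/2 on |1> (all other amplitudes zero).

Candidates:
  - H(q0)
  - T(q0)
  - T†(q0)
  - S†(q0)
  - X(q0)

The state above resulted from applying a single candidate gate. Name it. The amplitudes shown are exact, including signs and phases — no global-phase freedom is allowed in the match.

The unique candidate consistent with the amplitudes is X(q0). Key observation: steps 3-6 multiply out to the identity, so the circuit reduces to the remaining gates.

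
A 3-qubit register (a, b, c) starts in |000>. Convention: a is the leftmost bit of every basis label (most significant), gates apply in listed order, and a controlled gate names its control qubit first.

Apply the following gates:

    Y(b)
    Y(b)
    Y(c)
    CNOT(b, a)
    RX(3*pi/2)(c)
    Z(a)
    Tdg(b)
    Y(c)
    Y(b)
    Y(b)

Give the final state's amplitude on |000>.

The final state's coefficient on |000> equals -sqrt(2)/2.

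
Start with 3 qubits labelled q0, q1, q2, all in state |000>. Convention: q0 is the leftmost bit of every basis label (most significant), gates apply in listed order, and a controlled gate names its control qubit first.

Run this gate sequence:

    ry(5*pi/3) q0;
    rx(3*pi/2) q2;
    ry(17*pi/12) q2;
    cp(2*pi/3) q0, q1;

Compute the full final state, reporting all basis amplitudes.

The final amplitudes are -3*sqrt(2*sqrt(2) + 4)/16 + sqrt(12 - 6*sqrt(2))/16 - I*sqrt(6*sqrt(2) + 12)/16 - 3*I*sqrt(4 - 2*sqrt(2))/16 on |000>, 3*sqrt(4 - 2*sqrt(2))/16 + sqrt(6*sqrt(2) + 12)/16 - 3*I*sqrt(2*sqrt(2) + 4)/16 + I*sqrt(12 - 6*sqrt(2))/16 on |001>, 0 on |010>, 0 on |011>, -sqrt(4 - 2*sqrt(2))/16 + sqrt(6*sqrt(2) + 12)/16 + I*sqrt(12 - 6*sqrt(2))/16 + I*sqrt(2*sqrt(2) + 4)/16 on |100>, -sqrt(2*sqrt(2) + 4)/16 - sqrt(12 - 6*sqrt(2))/16 - I*sqrt(4 - 2*sqrt(2))/16 + I*sqrt(6*sqrt(2) + 12)/16 on |101>, 0 on |110>, 0 on |111>.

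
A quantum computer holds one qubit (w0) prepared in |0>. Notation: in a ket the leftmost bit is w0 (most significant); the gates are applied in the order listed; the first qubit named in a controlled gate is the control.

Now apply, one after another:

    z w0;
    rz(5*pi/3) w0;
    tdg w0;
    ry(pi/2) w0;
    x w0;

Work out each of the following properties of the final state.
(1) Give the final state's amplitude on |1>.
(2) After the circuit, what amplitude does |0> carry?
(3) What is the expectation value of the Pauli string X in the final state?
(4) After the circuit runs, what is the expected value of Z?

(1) The amplitude on |1> is -sqrt(2)*exp(I*pi/6)/2.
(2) The amplitude on |0> is -sqrt(2)*exp(I*pi/6)/2.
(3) The expectation value of X is 1.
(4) In the final state, Z has expectation 0.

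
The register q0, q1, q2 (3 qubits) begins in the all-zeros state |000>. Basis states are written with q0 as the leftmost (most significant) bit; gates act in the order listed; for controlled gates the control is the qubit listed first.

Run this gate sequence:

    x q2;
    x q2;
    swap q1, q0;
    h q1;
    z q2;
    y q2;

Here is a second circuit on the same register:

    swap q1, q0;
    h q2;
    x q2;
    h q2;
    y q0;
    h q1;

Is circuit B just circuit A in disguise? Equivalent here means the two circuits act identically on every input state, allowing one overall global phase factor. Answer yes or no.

No, they are not equivalent — no single phase factor reconciles the two unitaries.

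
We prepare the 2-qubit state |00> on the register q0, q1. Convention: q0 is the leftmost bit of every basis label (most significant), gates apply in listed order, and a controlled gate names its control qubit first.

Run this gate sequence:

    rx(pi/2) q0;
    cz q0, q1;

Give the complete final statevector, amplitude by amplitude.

The resulting statevector has amplitude sqrt(2)/2 on |00>, 0 on |01>, -sqrt(2)*I/2 on |10>, 0 on |11>.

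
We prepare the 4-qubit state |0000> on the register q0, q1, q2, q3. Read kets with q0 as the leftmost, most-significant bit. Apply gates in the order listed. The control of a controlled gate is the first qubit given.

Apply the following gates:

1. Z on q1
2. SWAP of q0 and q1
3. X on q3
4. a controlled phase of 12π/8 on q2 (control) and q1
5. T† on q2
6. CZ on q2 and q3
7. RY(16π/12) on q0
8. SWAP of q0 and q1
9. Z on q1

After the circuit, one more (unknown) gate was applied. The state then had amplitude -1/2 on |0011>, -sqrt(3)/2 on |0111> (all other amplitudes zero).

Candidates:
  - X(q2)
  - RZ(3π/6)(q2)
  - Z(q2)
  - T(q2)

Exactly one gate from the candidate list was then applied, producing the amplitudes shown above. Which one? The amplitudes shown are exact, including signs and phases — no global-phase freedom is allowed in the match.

The unique candidate consistent with the amplitudes is X(q2).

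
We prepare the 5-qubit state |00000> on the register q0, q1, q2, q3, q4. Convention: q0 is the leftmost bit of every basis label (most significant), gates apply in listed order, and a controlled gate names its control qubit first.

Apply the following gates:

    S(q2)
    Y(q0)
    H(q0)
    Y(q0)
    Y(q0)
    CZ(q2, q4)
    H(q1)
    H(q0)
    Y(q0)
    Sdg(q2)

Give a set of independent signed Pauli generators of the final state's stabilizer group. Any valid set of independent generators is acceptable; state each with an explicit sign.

The final state is stabilized by the group generated by +IXIII, +ZIIII, +IIZII, +IIIZI, +IIIIZ; other independent generating sets are equally valid.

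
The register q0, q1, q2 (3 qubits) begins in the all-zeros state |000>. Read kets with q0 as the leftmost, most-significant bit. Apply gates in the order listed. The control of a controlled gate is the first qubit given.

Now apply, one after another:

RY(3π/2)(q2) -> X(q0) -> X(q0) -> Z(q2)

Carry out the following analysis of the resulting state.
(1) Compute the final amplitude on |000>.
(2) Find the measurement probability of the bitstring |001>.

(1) The final state's coefficient on |000> equals -sqrt(2)/2.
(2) Outcome |001> occurs with probability 1/2.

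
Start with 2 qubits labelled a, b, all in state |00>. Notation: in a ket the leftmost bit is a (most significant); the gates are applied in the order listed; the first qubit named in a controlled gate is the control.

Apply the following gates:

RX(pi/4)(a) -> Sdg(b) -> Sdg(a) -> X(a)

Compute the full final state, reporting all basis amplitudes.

The final amplitudes are -sqrt(2 - sqrt(2))/2 on |00>, 0 on |01>, sqrt(sqrt(2) + 2)/2 on |10>, 0 on |11>.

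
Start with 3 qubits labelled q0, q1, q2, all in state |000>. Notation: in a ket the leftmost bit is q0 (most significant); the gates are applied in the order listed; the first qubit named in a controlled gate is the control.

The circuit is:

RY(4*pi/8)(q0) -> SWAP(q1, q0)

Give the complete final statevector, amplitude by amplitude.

The final amplitudes are sqrt(2)/2 on |000>, sqrt(2)/2 on |010>, and 0 on every other basis state.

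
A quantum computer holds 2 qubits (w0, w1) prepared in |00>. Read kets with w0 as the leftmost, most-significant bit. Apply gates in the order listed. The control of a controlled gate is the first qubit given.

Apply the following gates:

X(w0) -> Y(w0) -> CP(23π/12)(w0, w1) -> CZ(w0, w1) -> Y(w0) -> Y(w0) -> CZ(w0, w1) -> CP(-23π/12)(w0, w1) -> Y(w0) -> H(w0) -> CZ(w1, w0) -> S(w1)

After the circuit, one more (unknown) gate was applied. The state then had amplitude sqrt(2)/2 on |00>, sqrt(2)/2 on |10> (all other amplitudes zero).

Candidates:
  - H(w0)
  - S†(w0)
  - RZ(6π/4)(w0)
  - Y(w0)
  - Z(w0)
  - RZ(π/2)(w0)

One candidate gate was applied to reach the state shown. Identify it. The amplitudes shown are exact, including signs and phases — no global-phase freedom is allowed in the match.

It was Z(w0) that produced the state shown. Key observation: steps 2-9 multiply out to the identity, so the circuit reduces to the remaining gates.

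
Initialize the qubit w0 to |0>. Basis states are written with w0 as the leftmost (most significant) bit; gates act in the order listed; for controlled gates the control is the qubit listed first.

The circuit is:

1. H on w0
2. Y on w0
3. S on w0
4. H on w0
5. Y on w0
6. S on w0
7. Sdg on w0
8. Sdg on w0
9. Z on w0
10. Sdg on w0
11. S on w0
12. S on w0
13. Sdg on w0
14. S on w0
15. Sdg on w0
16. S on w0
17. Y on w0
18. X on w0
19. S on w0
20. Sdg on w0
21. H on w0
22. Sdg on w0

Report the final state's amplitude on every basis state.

The resulting statevector has amplitude sqrt(2)/2 on |0>, -sqrt(2)/2 on |1>. Key observation: the block from step 13 through step 16 cancels to the identity and can be dropped.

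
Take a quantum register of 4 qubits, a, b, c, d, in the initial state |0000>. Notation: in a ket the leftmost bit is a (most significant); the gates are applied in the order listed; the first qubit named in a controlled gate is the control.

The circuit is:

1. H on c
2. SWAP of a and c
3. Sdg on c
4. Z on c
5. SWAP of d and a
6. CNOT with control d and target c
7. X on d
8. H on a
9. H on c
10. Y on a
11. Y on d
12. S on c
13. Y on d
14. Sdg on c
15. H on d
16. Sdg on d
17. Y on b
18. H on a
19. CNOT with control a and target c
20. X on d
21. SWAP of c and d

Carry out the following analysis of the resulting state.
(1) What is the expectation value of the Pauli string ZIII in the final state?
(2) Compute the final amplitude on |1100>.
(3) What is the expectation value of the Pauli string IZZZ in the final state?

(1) The expectation value of ZIII is -1.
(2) |1100> carries amplitude sqrt(2)*I/2 in the final state.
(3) The observable IZZZ averages to -1.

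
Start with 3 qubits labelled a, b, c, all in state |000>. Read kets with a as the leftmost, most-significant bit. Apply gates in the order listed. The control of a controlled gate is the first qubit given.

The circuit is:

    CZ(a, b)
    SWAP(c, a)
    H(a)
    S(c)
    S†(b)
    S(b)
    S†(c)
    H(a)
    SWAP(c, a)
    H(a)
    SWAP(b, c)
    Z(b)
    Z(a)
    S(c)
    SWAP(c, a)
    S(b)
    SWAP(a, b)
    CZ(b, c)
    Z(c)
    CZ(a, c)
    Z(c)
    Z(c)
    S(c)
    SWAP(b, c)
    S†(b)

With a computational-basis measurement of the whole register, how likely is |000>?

The probability of measuring |000> is 1/2.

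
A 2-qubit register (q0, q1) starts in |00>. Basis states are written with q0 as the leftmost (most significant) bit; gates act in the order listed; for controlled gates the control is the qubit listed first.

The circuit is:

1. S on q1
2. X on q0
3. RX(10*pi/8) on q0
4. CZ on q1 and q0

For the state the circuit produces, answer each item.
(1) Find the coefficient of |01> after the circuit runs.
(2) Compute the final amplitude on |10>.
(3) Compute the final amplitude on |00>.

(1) The amplitude on |01> is 0.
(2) The amplitude on |10> is -sqrt(2 - sqrt(2))/2.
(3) |00> carries amplitude -I*sqrt(sqrt(2) + 2)/2 in the final state.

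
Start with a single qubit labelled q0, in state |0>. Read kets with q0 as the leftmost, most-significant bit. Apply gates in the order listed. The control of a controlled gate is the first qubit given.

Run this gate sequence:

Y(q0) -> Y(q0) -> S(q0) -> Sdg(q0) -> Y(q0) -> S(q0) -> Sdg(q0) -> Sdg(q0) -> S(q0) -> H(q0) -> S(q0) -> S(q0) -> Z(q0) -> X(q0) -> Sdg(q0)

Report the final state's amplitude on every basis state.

The final amplitudes are -sqrt(2)*I/2 on |0>, sqrt(2)/2 on |1>.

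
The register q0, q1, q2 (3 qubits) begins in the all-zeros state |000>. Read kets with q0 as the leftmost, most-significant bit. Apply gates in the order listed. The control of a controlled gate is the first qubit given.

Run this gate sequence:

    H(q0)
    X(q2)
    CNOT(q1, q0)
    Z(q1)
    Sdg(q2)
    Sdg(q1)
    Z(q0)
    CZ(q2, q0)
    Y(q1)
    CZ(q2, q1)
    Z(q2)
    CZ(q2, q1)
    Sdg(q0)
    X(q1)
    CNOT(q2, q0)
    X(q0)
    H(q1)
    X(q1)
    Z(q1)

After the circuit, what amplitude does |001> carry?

The amplitude on |001> is -1/2.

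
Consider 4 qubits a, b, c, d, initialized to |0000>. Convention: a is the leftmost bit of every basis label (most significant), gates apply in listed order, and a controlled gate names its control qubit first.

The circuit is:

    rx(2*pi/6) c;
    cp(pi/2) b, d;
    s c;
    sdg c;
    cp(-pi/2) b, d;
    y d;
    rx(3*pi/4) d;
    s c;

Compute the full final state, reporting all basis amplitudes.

After the circuit, the state carries amplitude sqrt(3*sqrt(2) + 6)/4 on |0000>, I*sqrt(6 - 3*sqrt(2))/4 on |0001>, sqrt(sqrt(2) + 2)/4 on |0010>, I*sqrt(2 - sqrt(2))/4 on |0011>, and 0 on every other basis state. Key observation: the block from step 2 through step 5 cancels to the identity and can be dropped.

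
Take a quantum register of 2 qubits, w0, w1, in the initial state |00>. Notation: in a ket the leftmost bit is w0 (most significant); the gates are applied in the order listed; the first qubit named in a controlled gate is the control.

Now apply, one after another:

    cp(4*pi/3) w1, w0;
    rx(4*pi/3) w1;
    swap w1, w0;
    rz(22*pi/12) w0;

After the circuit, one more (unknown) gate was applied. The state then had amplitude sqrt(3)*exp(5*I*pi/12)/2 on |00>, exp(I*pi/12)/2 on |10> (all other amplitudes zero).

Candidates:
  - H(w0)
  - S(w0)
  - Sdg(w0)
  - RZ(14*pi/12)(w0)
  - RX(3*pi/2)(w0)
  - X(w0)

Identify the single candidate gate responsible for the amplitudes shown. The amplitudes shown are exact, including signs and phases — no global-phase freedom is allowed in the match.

The unique candidate consistent with the amplitudes is X(w0).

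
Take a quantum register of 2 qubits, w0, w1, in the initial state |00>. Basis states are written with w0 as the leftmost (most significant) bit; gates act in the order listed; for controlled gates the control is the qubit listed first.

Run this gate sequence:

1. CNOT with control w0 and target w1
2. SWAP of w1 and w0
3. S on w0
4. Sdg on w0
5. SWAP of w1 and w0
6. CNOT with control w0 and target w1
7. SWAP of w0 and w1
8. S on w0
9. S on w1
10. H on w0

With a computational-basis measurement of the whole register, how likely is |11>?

Outcome |11> occurs with probability 0. Key observation: the block from step 1 through step 6 cancels to the identity and can be dropped.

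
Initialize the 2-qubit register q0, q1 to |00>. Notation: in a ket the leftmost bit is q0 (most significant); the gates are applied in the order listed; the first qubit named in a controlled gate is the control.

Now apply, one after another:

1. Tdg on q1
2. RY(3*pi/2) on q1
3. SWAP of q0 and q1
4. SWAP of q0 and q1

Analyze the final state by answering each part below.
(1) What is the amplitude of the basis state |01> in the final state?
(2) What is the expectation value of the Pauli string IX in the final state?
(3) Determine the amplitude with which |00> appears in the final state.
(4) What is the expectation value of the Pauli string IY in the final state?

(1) The final state's coefficient on |01> equals sqrt(2)/2. Key observation: steps 3-4 multiply out to the identity, so the circuit reduces to the remaining gates.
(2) The expectation value of IX is -1.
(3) The amplitude on |00> is -sqrt(2)/2.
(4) In the final state, IY has expectation 0.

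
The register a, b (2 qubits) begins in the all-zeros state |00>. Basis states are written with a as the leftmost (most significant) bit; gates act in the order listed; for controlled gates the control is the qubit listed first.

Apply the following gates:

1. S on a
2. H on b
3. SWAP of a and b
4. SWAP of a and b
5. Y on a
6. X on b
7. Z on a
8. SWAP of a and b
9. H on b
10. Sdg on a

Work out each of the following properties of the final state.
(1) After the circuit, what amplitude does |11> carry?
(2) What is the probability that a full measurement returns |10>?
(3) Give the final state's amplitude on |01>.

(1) |11> carries amplitude 1/2 in the final state.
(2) The probability of measuring |10> is 1/4.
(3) The amplitude on |01> is I/2.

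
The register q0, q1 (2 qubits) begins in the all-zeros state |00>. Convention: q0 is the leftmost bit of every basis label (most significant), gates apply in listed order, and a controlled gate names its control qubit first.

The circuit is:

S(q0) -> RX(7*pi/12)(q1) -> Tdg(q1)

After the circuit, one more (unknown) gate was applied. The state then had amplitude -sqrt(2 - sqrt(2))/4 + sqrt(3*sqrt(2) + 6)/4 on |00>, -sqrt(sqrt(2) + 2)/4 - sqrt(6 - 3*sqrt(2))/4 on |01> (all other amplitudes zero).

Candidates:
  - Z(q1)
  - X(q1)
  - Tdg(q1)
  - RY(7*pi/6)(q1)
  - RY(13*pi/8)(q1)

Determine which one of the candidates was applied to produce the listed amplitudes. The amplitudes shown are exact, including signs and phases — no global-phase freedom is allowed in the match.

The unique candidate consistent with the amplitudes is Tdg(q1).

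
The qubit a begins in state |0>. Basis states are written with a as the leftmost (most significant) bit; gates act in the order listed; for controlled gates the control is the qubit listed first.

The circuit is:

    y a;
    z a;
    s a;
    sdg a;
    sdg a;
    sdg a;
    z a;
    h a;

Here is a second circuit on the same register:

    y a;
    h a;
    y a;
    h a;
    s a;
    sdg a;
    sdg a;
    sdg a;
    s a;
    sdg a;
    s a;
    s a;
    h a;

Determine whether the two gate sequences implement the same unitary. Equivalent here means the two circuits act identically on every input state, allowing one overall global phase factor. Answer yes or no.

No — the two circuits implement different unitaries, even allowing a global phase.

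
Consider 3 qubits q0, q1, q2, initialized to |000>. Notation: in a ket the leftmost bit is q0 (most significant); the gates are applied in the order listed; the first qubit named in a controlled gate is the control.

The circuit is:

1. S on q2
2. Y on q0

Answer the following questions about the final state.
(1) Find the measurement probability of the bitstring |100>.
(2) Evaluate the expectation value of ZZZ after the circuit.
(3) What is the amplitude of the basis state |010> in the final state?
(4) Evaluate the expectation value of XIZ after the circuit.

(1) The probability of measuring |100> is 1.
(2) In the final state, ZZZ has expectation -1.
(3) The final state's coefficient on |010> equals 0.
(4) The expectation value of XIZ is 0.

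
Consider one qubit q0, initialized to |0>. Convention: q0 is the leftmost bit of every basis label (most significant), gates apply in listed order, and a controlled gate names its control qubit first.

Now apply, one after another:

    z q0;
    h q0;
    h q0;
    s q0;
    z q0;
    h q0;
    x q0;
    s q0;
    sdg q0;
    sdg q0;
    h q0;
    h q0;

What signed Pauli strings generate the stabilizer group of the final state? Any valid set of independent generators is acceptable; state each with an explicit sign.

The final state is stabilized by the group generated by -Y; other independent generating sets are equally valid.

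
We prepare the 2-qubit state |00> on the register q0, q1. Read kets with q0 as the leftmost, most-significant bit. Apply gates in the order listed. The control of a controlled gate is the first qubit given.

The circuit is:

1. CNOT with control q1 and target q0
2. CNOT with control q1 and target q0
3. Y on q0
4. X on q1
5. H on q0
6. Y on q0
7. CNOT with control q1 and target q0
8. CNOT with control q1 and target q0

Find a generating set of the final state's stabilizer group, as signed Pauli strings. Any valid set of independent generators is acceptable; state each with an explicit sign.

One valid set of independent stabilizer generators is +XI, -IZ (any independent generating set of the same group is equally correct).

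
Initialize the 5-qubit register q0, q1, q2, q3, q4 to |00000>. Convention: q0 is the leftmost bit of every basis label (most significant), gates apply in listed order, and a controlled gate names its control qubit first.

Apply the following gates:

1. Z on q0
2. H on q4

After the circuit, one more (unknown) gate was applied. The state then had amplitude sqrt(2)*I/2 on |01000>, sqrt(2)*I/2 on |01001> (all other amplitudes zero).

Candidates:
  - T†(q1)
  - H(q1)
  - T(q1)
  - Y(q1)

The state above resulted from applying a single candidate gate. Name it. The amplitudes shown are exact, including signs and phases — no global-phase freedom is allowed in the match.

The applied gate was Y(q1).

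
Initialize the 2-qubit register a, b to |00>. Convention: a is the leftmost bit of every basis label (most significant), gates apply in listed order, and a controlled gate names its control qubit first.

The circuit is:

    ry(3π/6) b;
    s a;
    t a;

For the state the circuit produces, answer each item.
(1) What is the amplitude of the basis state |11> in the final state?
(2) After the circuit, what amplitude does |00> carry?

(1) The amplitude on |11> is 0.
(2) |00> carries amplitude sqrt(2)/2 in the final state.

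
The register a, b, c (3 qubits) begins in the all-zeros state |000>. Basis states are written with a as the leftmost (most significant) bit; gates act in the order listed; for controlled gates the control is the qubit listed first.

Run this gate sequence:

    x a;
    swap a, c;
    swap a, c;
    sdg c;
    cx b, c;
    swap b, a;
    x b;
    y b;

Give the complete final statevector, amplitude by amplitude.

The final amplitudes are I on |010>, and 0 on every other basis state. Key observation: steps 2-3 multiply out to the identity, so the circuit reduces to the remaining gates.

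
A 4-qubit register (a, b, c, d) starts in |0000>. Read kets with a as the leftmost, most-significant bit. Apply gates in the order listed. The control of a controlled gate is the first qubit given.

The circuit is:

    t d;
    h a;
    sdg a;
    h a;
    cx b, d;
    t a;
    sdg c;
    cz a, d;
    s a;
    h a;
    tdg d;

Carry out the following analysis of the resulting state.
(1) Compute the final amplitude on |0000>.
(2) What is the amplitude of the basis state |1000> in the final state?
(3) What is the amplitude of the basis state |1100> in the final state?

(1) The final state's coefficient on |0000> equals sqrt(2)*(1 - I - exp(I*pi/4) + exp(3*I*pi/4))/4.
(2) |1000> carries amplitude sqrt(2)*(1 - I - exp(3*I*pi/4) + exp(I*pi/4))/4 in the final state.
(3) The final state's coefficient on |1100> equals 0.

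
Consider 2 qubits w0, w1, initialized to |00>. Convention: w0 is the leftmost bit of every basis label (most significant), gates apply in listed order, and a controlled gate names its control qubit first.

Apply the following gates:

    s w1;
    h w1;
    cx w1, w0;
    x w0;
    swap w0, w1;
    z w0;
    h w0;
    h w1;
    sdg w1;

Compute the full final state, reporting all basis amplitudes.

After the circuit, the state carries amplitude 0 on |00>, sqrt(2)*I/2 on |01>, sqrt(2)/2 on |10>, 0 on |11>.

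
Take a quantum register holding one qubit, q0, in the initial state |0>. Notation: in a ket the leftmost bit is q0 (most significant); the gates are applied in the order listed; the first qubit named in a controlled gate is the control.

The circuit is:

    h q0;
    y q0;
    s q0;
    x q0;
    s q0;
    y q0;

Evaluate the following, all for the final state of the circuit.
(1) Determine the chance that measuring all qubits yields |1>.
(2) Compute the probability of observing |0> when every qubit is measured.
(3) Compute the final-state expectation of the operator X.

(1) A full measurement returns |1> with probability 1/2.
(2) The probability of measuring |0> is 1/2.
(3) The observable X averages to 1.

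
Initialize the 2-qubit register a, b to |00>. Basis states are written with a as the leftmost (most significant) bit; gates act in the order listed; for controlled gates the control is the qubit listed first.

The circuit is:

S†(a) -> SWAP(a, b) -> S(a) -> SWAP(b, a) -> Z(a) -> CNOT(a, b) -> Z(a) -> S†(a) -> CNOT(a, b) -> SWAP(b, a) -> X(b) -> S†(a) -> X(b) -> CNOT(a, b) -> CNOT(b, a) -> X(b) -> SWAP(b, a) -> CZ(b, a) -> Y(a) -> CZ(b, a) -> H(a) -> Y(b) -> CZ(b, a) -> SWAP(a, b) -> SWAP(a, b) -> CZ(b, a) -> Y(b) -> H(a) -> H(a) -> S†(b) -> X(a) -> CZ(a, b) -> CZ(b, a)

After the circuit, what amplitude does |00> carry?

|00> carries amplitude -sqrt(2)*I/2 in the final state.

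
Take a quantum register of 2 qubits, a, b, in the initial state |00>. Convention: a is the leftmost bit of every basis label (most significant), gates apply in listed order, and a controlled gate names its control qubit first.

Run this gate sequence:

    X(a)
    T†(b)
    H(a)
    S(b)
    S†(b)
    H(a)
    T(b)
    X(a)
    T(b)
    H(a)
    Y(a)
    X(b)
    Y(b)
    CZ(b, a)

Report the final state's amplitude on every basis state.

The final amplitudes are -sqrt(2)/2 on |00>, 0 on |01>, sqrt(2)/2 on |10>, 0 on |11>. Key observation: the block from step 1 through step 8 cancels to the identity and can be dropped.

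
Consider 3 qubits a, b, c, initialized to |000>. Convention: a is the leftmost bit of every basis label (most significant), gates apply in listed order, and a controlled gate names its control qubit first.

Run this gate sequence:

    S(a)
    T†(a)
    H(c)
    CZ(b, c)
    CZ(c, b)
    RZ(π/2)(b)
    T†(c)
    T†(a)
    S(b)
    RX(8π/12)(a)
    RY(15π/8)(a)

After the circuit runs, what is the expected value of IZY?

The expectation value of IZY is -sqrt(2)/2.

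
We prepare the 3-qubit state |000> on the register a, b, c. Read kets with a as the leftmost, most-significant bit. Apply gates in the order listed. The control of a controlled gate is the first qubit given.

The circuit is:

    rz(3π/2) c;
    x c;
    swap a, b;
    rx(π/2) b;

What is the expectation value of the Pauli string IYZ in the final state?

In the final state, IYZ has expectation 1.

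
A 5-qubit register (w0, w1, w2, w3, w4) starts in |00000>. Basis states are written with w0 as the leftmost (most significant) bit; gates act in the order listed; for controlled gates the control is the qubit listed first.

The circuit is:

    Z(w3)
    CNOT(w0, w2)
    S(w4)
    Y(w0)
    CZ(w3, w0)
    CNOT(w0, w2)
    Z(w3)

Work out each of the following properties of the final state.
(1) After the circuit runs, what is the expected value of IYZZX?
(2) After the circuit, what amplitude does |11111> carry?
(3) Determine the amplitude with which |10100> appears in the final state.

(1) The observable IYZZX averages to 0.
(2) |11111> carries amplitude 0 in the final state.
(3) |10100> carries amplitude I in the final state.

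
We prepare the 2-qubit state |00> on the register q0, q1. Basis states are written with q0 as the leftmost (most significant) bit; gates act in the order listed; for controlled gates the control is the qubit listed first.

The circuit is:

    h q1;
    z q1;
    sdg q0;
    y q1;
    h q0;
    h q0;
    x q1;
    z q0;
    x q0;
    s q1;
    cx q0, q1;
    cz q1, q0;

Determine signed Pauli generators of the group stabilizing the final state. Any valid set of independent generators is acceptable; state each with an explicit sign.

The stabilizer group can be generated by +IY, -ZI, among other valid generating sets.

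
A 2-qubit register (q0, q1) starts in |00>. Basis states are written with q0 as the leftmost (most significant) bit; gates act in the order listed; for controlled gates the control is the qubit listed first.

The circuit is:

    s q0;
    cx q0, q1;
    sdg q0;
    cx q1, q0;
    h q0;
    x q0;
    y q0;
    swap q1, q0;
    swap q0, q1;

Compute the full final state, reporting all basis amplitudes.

After the circuit, the state carries amplitude -sqrt(2)*I/2 on |00>, 0 on |01>, sqrt(2)*I/2 on |10>, 0 on |11>.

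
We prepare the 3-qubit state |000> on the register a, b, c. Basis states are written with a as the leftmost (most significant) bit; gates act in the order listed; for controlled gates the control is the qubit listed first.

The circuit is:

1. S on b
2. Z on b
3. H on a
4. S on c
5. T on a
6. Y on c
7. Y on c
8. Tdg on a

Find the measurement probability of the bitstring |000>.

The probability of measuring |000> is 1/2. Key observation: steps 5-8 multiply out to the identity, so the circuit reduces to the remaining gates.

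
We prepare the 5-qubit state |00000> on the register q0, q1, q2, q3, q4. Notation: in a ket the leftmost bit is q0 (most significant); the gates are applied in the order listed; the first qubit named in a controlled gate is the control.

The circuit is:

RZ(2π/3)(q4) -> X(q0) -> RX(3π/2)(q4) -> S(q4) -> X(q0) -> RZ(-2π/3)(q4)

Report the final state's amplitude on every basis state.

The resulting statevector has amplitude -sqrt(2)/2 on |00000>, -sqrt(2)*exp(I*pi/3)/2 on |00001>, and 0 on every other basis state.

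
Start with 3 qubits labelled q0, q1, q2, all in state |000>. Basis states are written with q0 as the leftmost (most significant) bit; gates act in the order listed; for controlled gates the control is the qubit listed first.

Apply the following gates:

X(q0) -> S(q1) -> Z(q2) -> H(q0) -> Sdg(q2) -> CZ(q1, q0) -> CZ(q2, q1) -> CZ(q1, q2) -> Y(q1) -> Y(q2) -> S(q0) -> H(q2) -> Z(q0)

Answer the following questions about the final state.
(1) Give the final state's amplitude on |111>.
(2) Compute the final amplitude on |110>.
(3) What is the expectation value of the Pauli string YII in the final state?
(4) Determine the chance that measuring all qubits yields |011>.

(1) The final state's coefficient on |111> equals I/2.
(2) The amplitude on |110> is -I/2.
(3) In the final state, YII has expectation 1.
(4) The probability of measuring |011> is 1/4.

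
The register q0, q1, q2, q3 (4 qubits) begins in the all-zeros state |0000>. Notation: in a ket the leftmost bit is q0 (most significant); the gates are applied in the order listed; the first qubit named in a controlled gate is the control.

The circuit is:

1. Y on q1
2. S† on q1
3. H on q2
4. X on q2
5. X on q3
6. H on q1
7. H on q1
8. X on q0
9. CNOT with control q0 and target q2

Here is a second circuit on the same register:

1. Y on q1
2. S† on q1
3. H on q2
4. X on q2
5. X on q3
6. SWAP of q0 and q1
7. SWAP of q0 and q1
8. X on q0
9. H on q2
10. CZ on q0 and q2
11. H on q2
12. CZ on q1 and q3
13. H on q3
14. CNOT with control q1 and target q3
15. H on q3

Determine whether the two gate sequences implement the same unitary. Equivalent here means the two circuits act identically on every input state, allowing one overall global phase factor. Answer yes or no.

Yes: on every input state the two circuits agree up to one overall phase factor.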